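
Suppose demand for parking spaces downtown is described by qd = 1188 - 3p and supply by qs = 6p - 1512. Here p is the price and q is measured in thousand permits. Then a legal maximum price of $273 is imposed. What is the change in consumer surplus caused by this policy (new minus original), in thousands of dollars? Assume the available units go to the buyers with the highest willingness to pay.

-972

Equilibrium: 1188 - 3p = 6p - 1512, so 2700 = 9p and p* = 300, q* = 288.
Since 273 < 300, the ceiling is binding.
At p = 273: qd = 1188 - 3·273 = 369 and qs = 6·273 - 1512 = 126.
Consumer surplus without the control is ½ · (396 - 300) · 288 = 13824.
With the ceiling, 126 units are sold at 273 (assume they go to the highest-value buyers). The demand price at q = 126 is 354, so CS = ½ · [(396 - 273) + (354 - 273)] · 126 = 12852.
Change in consumer surplus = 12852 - 13824 = -972.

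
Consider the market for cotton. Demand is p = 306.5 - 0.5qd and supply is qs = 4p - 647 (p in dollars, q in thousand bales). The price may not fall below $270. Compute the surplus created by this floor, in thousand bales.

360

Rearranging demand gives qd = 613 - 2p. Without the control the market clears where 613 - 2p = 4p - 647, i.e. p* = 210 and q* = 193.
Since 270 > 210, the floor is binding.
At p = 270: qd = 613 - 2·270 = 73 and qs = 4·270 - 647 = 433.
Surplus = qs - qd = 433 - 73 = 360.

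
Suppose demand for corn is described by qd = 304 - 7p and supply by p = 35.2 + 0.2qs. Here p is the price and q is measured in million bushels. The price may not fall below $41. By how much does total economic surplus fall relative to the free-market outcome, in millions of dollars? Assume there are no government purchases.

Rearranging supply gives qs = 5p - 176. Equilibrium: 304 - 7p = 5p - 176, so 480 = 12p and p* = 40, q* = 24.
The floor of 41 is above the equilibrium price 40, so it binds.
At p = 41: qd = 304 - 7·41 = 17 and qs = 5·41 - 176 = 29.
Quantity traded falls to 17. At q = 17 the demand price is (304 - 17)/7 = 41 and the supply price is (176 + 17)/5 = 38.6.
Deadweight loss = ½ · (41 - 38.6) · (24 - 17) = ½ · 2.4 · 7 = 8.4.

8.4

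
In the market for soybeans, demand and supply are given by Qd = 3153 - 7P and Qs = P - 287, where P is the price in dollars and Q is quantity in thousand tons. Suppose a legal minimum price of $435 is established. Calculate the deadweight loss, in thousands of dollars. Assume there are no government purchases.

Without the control the market clears where 3153 - 7P = P - 287, i.e. P* = 430 and Q* = 143.
Since 435 > 430, the floor is binding.
At P = 435: Qd = 3153 - 7·435 = 108 and Qs = 435 - 287 = 148.
Quantity traded falls to 108. At Q = 108 the demand price is (3153 - 108)/7 = 435 and the supply price is 287 + 108 = 395.
Deadweight loss = ½ · (435 - 395) · (143 - 108) = ½ · 40 · 35 = 700.

700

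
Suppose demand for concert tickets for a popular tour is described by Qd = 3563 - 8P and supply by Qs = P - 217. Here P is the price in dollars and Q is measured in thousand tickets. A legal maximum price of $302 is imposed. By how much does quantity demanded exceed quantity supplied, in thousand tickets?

Without the control the market clears where 3563 - 8P = P - 217, i.e. P* = 420 and Q* = 203.
Since 302 < 420, the ceiling is binding.
At P = 302: Qd = 3563 - 8·302 = 1147 and Qs = 302 - 217 = 85.
Shortage = Qd - Qs = 1147 - 85 = 1062.

1062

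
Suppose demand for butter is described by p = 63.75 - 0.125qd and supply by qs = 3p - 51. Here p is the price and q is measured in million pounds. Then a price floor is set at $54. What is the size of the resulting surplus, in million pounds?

Rearranging demand gives qd = 510 - 8p. Equilibrium: 510 - 8p = 3p - 51, so 561 = 11p and p* = 51, q* = 102.
Because the floor (54) lies above the market-clearing price, it is binding.
At p = 54: qd = 510 - 8·54 = 78 and qs = 3·54 - 51 = 111.
Surplus = qs - qd = 111 - 78 = 33.

33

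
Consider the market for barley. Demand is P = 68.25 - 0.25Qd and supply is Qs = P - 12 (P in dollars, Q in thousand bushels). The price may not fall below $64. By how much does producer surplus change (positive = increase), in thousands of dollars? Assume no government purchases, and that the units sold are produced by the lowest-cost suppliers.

Rearranging demand gives Qd = 273 - 4P. In a free market, 273 - 4P = P - 12 gives the equilibrium P* = 57, Q* = 45.
Since 64 > 57, the floor is binding.
At P = 64: Qd = 273 - 4·64 = 17 and Qs = 64 - 12 = 52.
Producer surplus without the control is ½ · (57 - 12) · 45 = 1012.5.
With the floor, 17 units are sold at 64. The supply price at Q = 17 is 29, so PS = ½ · [(64 - 12) + (64 - 29)] · 17 = 739.5.
Change in producer surplus = 739.5 - 1012.5 = -273.

-273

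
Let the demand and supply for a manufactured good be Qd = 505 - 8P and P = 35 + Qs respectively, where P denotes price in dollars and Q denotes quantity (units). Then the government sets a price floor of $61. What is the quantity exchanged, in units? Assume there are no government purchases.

Rearranging supply gives Qs = P - 35. In a free market, 505 - 8P = P - 35 gives the equilibrium P* = 60, Q* = 25.
Since 61 > 60, the floor is binding.
At P = 61: Qd = 505 - 8·61 = 17 and Qs = 61 - 35 = 26.
The quantity actually transacted is the short side, demand: 17.

17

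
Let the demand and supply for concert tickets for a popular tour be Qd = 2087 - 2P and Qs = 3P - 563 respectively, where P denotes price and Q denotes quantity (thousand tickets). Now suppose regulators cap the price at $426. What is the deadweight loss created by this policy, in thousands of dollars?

40560

In a free market, 2087 - 2P = 3P - 563 gives the equilibrium P* = 530, Q* = 1027.
Since 426 < 530, the ceiling is binding.
At P = 426: Qd = 2087 - 2·426 = 1235 and Qs = 3·426 - 563 = 715.
Quantity traded falls to 715. At Q = 715 the demand price is (2087 - 715)/2 = 686 and the supply price is (563 + 715)/3 = 426.
Deadweight loss = ½ · (686 - 426) · (1027 - 715) = ½ · 260 · 312 = 40560.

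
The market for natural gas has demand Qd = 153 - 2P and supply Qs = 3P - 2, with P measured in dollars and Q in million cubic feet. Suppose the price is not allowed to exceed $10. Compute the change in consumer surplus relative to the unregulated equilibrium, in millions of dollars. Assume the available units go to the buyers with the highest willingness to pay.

-404.25

Setting quantity demanded equal to quantity supplied, 153 - 2P = 3P - 2, gives P* = 31 and Q* = 91.
The ceiling of 10 is below the equilibrium price 31, so it binds.
At P = 10: Qd = 153 - 2·10 = 133 and Qs = 3·10 - 2 = 28.
Consumer surplus without the control is ½ · (76.5 - 31) · 91 = 2070.25.
With the ceiling, 28 units are sold at 10 (assume they go to the highest-value buyers). The demand price at Q = 28 is 62.5, so CS = ½ · [(76.5 - 10) + (62.5 - 10)] · 28 = 1666.
Change in consumer surplus = 1666 - 2070.25 = -404.25.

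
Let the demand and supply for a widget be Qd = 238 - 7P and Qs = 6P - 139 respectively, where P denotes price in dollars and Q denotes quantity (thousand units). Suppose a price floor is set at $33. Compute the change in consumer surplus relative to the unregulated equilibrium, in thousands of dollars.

Without the control the market clears where 238 - 7P = 6P - 139, i.e. P* = 29 and Q* = 35.
Because the floor (33) lies above the market-clearing price, it is binding.
At P = 33: Qd = 238 - 7·33 = 7 and Qs = 6·33 - 139 = 59.
Consumer surplus without the control is ½ · (34 - 29) · 35 = 87.5.
With the floor, consumers buy 7 units at 33, so CS = ½ · (34 - 33) · 7 = 3.5.
Change in consumer surplus = 3.5 - 87.5 = -84.

-84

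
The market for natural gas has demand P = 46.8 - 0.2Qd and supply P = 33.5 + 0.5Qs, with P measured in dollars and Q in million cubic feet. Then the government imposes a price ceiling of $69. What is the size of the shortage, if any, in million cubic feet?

0

Rearranging demand gives Qd = 234 - 5P; rearranging supply gives Qs = 2P - 67. Without the control the market clears where 234 - 5P = 2P - 67, i.e. P* = 43 and Q* = 19.
Since 69 is above P* = 43, the ceiling does not bind and the free-market outcome prevails.
Since the control does not bind, there is no shortage.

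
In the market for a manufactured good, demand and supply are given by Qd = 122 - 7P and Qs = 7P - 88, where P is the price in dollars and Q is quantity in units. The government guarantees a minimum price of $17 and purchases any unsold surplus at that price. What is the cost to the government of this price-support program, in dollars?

476

Without the control the market clears where 122 - 7P = 7P - 88, i.e. P* = 15 and Q* = 17.
Because the floor (17) lies above the market-clearing price, it is binding.
At P = 17: Qd = 122 - 7·17 = 3 and Qs = 7·17 - 88 = 31.
Surplus = Qs - Qd = 28.
Government expenditure = surplus × support price = 28 × 17 = 476.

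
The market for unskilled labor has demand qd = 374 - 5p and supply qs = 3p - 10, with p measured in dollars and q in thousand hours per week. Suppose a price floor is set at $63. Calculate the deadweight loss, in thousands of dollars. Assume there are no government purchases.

Without the control the market clears where 374 - 5p = 3p - 10, i.e. p* = 48 and q* = 134.
Since 63 > 48, the floor is binding.
At p = 63: qd = 374 - 5·63 = 59 and qs = 3·63 - 10 = 179.
Quantity traded falls to 59. At q = 59 the demand price is (374 - 59)/5 = 63 and the supply price is (10 + 59)/3 = 23.
Deadweight loss = ½ · (63 - 23) · (134 - 59) = ½ · 40 · 75 = 1500.

1500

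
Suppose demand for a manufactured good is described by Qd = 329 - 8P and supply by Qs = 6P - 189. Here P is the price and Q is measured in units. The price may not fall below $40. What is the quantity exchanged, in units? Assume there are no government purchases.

Equilibrium: 329 - 8P = 6P - 189, so 518 = 14P and P* = 37, Q* = 33.
The floor of 40 is above the equilibrium price 37, so it binds.
At P = 40: Qd = 329 - 8·40 = 9 and Qs = 6·40 - 189 = 51.
The quantity actually transacted is the short side, demand: 9.

9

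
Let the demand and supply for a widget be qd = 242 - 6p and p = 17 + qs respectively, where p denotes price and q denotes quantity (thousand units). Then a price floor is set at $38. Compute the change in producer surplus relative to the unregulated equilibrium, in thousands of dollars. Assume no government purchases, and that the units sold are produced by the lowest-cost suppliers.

-4

Rearranging supply gives qs = p - 17. Without the control the market clears where 242 - 6p = p - 17, i.e. p* = 37 and q* = 20.
Because the floor (38) lies above the market-clearing price, it is binding.
At p = 38: qd = 242 - 6·38 = 14 and qs = 38 - 17 = 21.
Producer surplus without the control is ½ · (37 - 17) · 20 = 200.
With the floor, 14 units are sold at 38. The supply price at q = 14 is 31, so PS = ½ · [(38 - 17) + (38 - 31)] · 14 = 196.
Change in producer surplus = 196 - 200 = -4.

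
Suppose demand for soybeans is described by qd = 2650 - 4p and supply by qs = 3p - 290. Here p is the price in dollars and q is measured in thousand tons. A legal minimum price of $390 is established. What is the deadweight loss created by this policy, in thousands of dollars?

0

Without the control the market clears where 2650 - 4p = 3p - 290, i.e. p* = 420 and q* = 970.
Since 390 is below p* = 420, the floor does not bind and the free-market outcome prevails.
Since the control does not bind, no trades are prevented and deadweight loss is zero.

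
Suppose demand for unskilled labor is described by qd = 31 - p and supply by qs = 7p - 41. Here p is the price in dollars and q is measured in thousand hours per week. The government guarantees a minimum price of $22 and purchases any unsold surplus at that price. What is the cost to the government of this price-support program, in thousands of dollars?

2288

Equilibrium: 31 - p = 7p - 41, so 72 = 8p and p* = 9, q* = 22.
The floor of 22 is above the equilibrium price 9, so it binds.
At p = 22: qd = 31 - 22 = 9 and qs = 7·22 - 41 = 113.
Surplus = qs - qd = 104.
Government expenditure = surplus × support price = 104 × 22 = 2288.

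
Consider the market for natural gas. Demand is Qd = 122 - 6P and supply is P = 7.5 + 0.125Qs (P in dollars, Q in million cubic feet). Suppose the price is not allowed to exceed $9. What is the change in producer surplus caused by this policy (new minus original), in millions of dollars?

Rearranging supply gives Qs = 8P - 60. Equilibrium: 122 - 6P = 8P - 60, so 182 = 14P and P* = 13, Q* = 44.
The ceiling of 9 is below the equilibrium price 13, so it binds.
At P = 9: Qd = 122 - 6·9 = 68 and Qs = 8·9 - 60 = 12.
Producer surplus without the control is ½ · (13 - 7.5) · 44 = 121.
With the ceiling, producers sell 12 units at 9, so PS = ½ · (9 - 7.5) · 12 = 9.
Change in producer surplus = 9 - 121 = -112.

-112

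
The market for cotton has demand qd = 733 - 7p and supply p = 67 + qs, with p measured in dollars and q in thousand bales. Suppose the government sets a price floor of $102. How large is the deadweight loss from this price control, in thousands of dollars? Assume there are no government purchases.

Rearranging supply gives qs = p - 67. Setting quantity demanded equal to quantity supplied, 733 - 7p = p - 67, gives p* = 100 and q* = 33.
Because the floor (102) lies above the market-clearing price, it is binding.
At p = 102: qd = 733 - 7·102 = 19 and qs = 102 - 67 = 35.
Quantity traded falls to 19. At q = 19 the demand price is (733 - 19)/7 = 102 and the supply price is 67 + 19 = 86.
Deadweight loss = ½ · (102 - 86) · (33 - 19) = ½ · 16 · 14 = 112.

112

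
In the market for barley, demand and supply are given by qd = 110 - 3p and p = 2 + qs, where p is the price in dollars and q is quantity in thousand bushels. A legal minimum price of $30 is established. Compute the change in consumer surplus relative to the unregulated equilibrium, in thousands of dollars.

-46

Rearranging supply gives qs = p - 2. Equilibrium: 110 - 3p = p - 2, so 112 = 4p and p* = 28, q* = 26.
Because the floor (30) lies above the market-clearing price, it is binding.
At p = 30: qd = 110 - 3·30 = 20 and qs = 30 - 2 = 28.
Consumer surplus without the control is ½ · (110/3 - 28) · 26 = 338/3.
With the floor, consumers buy 20 units at 30, so CS = ½ · (110/3 - 30) · 20 = 200/3.
Change in consumer surplus = 200/3 - 338/3 = -46.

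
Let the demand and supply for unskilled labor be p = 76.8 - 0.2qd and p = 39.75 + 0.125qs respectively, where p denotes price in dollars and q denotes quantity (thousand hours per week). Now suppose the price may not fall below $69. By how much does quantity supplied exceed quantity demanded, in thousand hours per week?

195

Rearranging demand gives qd = 384 - 5p; rearranging supply gives qs = 8p - 318. Equilibrium: 384 - 5p = 8p - 318, so 702 = 13p and p* = 54, q* = 114.
Because the floor (69) lies above the market-clearing price, it is binding.
At p = 69: qd = 384 - 5·69 = 39 and qs = 8·69 - 318 = 234.
Surplus = qs - qd = 234 - 39 = 195.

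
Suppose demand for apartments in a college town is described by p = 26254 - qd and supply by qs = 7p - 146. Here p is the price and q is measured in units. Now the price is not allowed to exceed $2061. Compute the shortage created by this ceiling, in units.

9912

Rearranging demand gives qd = 26254 - p. Equilibrium: 26254 - p = 7p - 146, so 26400 = 8p and p* = 3300, q* = 22954.
Since 2061 < 3300, the ceiling is binding.
At p = 2061: qd = 26254 - 2061 = 24193 and qs = 7·2061 - 146 = 14281.
Shortage = qd - qs = 24193 - 14281 = 9912.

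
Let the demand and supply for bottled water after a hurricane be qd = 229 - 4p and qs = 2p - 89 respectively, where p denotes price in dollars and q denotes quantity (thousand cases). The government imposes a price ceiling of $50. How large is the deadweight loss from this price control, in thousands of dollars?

Without the control the market clears where 229 - 4p = 2p - 89, i.e. p* = 53 and q* = 17.
Since 50 < 53, the ceiling is binding.
At p = 50: qd = 229 - 4·50 = 29 and qs = 2·50 - 89 = 11.
Quantity traded falls to 11. At q = 11 the demand price is (229 - 11)/4 = 54.5 and the supply price is (89 + 11)/2 = 50.
Deadweight loss = ½ · (54.5 - 50) · (17 - 11) = ½ · 4.5 · 6 = 13.5.

13.5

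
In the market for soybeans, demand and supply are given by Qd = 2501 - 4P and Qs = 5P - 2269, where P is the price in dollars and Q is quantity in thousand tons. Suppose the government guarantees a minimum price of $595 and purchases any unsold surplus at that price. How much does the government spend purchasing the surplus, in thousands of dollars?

Setting quantity demanded equal to quantity supplied, 2501 - 4P = 5P - 2269, gives P* = 530 and Q* = 381.
Because the floor (595) lies above the market-clearing price, it is binding.
At P = 595: Qd = 2501 - 4·595 = 121 and Qs = 5·595 - 2269 = 706.
Surplus = Qs - Qd = 585.
Government expenditure = surplus × support price = 585 × 595 = 348075.

348075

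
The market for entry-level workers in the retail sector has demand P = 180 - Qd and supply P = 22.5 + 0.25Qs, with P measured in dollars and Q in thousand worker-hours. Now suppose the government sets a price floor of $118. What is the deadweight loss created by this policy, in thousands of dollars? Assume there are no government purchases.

2560

Rearranging demand gives Qd = 180 - P; rearranging supply gives Qs = 4P - 90. In a free market, 180 - P = 4P - 90 gives the equilibrium P* = 54, Q* = 126.
Since 118 > 54, the floor is binding.
At P = 118: Qd = 180 - 118 = 62 and Qs = 4·118 - 90 = 382.
Quantity traded falls to 62. At Q = 62 the demand price is 180 - 62 = 118 and the supply price is (90 + 62)/4 = 38.
Deadweight loss = ½ · (118 - 38) · (126 - 62) = ½ · 80 · 64 = 2560.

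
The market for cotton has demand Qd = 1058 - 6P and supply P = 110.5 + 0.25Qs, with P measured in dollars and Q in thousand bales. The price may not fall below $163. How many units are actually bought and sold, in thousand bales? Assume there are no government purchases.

Rearranging supply gives Qs = 4P - 442. Equilibrium: 1058 - 6P = 4P - 442, so 1500 = 10P and P* = 150, Q* = 158.
Because the floor (163) lies above the market-clearing price, it is binding.
At P = 163: Qd = 1058 - 6·163 = 80 and Qs = 4·163 - 442 = 210.
The quantity actually transacted is the short side, demand: 80.

80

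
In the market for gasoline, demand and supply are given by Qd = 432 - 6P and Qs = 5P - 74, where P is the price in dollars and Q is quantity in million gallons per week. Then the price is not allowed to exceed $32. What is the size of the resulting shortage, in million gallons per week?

Equilibrium: 432 - 6P = 5P - 74, so 506 = 11P and P* = 46, Q* = 156.
Since 32 < 46, the ceiling is binding.
At P = 32: Qd = 432 - 6·32 = 240 and Qs = 5·32 - 74 = 86.
Shortage = Qd - Qs = 240 - 86 = 154.

154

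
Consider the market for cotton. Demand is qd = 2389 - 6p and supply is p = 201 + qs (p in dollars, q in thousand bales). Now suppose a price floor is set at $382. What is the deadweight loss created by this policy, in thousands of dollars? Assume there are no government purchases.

Rearranging supply gives qs = p - 201. Without the control the market clears where 2389 - 6p = p - 201, i.e. p* = 370 and q* = 169.
The floor of 382 is above the equilibrium price 370, so it binds.
At p = 382: qd = 2389 - 6·382 = 97 and qs = 382 - 201 = 181.
Quantity traded falls to 97. At q = 97 the demand price is (2389 - 97)/6 = 382 and the supply price is 201 + 97 = 298.
Deadweight loss = ½ · (382 - 298) · (169 - 97) = ½ · 84 · 72 = 3024.

3024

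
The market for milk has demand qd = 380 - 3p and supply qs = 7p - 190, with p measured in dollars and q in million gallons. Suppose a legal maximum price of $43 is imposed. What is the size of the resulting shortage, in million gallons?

140

In a free market, 380 - 3p = 7p - 190 gives the equilibrium p* = 57, q* = 209.
The ceiling of 43 is below the equilibrium price 57, so it binds.
At p = 43: qd = 380 - 3·43 = 251 and qs = 7·43 - 190 = 111.
Shortage = qd - qs = 251 - 111 = 140.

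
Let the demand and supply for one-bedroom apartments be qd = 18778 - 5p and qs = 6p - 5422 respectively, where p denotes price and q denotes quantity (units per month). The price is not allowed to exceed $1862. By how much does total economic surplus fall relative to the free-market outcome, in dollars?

In a free market, 18778 - 5p = 6p - 5422 gives the equilibrium p* = 2200, q* = 7778.
The ceiling of 1862 is below the equilibrium price 2200, so it binds.
At p = 1862: qd = 18778 - 5·1862 = 9468 and qs = 6·1862 - 5422 = 5750.
Quantity traded falls to 5750. At q = 5750 the demand price is (18778 - 5750)/5 = 2605.6 and the supply price is (5422 + 5750)/6 = 1862.
Deadweight loss = ½ · (2605.6 - 1862) · (7778 - 5750) = ½ · 743.6 · 2028 = 754010.4.

754010.4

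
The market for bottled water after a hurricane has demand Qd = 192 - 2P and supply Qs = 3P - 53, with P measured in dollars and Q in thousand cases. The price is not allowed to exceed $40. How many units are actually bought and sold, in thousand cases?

67

Equilibrium: 192 - 2P = 3P - 53, so 245 = 5P and P* = 49, Q* = 94.
Because the ceiling (40) lies below the market-clearing price, it is binding.
At P = 40: Qd = 192 - 2·40 = 112 and Qs = 3·40 - 53 = 67.
The quantity actually transacted is the short side, supply: 67.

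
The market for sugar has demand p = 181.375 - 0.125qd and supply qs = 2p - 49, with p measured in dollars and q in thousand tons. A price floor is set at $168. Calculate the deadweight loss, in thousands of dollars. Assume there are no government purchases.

6480

Rearranging demand gives qd = 1451 - 8p. In a free market, 1451 - 8p = 2p - 49 gives the equilibrium p* = 150, q* = 251.
Since 168 > 150, the floor is binding.
At p = 168: qd = 1451 - 8·168 = 107 and qs = 2·168 - 49 = 287.
Quantity traded falls to 107. At q = 107 the demand price is (1451 - 107)/8 = 168 and the supply price is (49 + 107)/2 = 78.
Deadweight loss = ½ · (168 - 78) · (251 - 107) = ½ · 90 · 144 = 6480.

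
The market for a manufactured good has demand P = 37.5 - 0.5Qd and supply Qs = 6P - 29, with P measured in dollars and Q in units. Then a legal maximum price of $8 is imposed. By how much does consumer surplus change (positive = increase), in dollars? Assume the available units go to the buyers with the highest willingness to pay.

Rearranging demand gives Qd = 75 - 2P. Without the control the market clears where 75 - 2P = 6P - 29, i.e. P* = 13 and Q* = 49.
Because the ceiling (8) lies below the market-clearing price, it is binding.
At P = 8: Qd = 75 - 2·8 = 59 and Qs = 6·8 - 29 = 19.
Consumer surplus without the control is ½ · (37.5 - 13) · 49 = 600.25.
With the ceiling, 19 units are sold at 8 (assume they go to the highest-value buyers). The demand price at Q = 19 is 28, so CS = ½ · [(37.5 - 8) + (28 - 8)] · 19 = 470.25.
Change in consumer surplus = 470.25 - 600.25 = -130.

-130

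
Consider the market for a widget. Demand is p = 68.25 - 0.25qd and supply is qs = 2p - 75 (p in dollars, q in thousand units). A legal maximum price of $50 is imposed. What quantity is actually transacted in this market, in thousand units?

25

Rearranging demand gives qd = 273 - 4p. Without the control the market clears where 273 - 4p = 2p - 75, i.e. p* = 58 and q* = 41.
The ceiling of 50 is below the equilibrium price 58, so it binds.
At p = 50: qd = 273 - 4·50 = 73 and qs = 2·50 - 75 = 25.
The quantity actually transacted is the short side, supply: 25.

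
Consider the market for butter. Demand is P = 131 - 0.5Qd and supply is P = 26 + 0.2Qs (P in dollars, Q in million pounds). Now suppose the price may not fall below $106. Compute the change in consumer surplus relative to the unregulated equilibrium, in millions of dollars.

-5000

Rearranging demand gives Qd = 262 - 2P; rearranging supply gives Qs = 5P - 130. Setting quantity demanded equal to quantity supplied, 262 - 2P = 5P - 130, gives P* = 56 and Q* = 150.
Because the floor (106) lies above the market-clearing price, it is binding.
At P = 106: Qd = 262 - 2·106 = 50 and Qs = 5·106 - 130 = 400.
Consumer surplus without the control is ½ · (131 - 56) · 150 = 5625.
With the floor, consumers buy 50 units at 106, so CS = ½ · (131 - 106) · 50 = 625.
Change in consumer surplus = 625 - 5625 = -5000.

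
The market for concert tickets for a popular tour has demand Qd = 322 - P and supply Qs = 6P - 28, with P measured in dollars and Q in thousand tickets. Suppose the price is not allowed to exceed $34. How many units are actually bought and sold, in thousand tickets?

176

Setting quantity demanded equal to quantity supplied, 322 - P = 6P - 28, gives P* = 50 and Q* = 272.
The ceiling of 34 is below the equilibrium price 50, so it binds.
At P = 34: Qd = 322 - 34 = 288 and Qs = 6·34 - 28 = 176.
The quantity actually transacted is the short side, supply: 176.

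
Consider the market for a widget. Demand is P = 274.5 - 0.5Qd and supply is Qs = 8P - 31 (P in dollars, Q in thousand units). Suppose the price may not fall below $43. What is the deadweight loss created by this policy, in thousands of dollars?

0

Rearranging demand gives Qd = 549 - 2P. Without the control the market clears where 549 - 2P = 8P - 31, i.e. P* = 58 and Q* = 433.
Since 43 is below P* = 58, the floor does not bind and the free-market outcome prevails.
Since the control does not bind, no trades are prevented and deadweight loss is zero.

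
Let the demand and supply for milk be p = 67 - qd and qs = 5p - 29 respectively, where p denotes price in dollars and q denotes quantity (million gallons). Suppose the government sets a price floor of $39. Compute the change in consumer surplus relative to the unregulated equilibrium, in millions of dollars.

Rearranging demand gives qd = 67 - p. Setting quantity demanded equal to quantity supplied, 67 - p = 5p - 29, gives p* = 16 and q* = 51.
The floor of 39 is above the equilibrium price 16, so it binds.
At p = 39: qd = 67 - 39 = 28 and qs = 5·39 - 29 = 166.
Consumer surplus without the control is ½ · (67 - 16) · 51 = 1300.5.
With the floor, consumers buy 28 units at 39, so CS = ½ · (67 - 39) · 28 = 392.
Change in consumer surplus = 392 - 1300.5 = -908.5.

-908.5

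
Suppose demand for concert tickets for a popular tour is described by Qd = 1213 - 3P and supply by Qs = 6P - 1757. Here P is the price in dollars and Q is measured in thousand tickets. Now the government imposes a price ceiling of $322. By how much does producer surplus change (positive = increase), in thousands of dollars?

Equilibrium: 1213 - 3P = 6P - 1757, so 2970 = 9P and P* = 330, Q* = 223.
Since 322 < 330, the ceiling is binding.
At P = 322: Qd = 1213 - 3·322 = 247 and Qs = 6·322 - 1757 = 175.
Producer surplus without the control is ½ · (330 - 1757/6) · 223 = 49729/12.
With the ceiling, producers sell 175 units at 322, so PS = ½ · (322 - 1757/6) · 175 = 30625/12.
Change in producer surplus = 30625/12 - 49729/12 = -1592.

-1592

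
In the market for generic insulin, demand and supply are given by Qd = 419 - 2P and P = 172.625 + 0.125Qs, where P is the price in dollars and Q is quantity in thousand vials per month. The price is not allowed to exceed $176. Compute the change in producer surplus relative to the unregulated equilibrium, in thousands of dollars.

-172

Rearranging supply gives Qs = 8P - 1381. Equilibrium: 419 - 2P = 8P - 1381, so 1800 = 10P and P* = 180, Q* = 59.
Because the ceiling (176) lies below the market-clearing price, it is binding.
At P = 176: Qd = 419 - 2·176 = 67 and Qs = 8·176 - 1381 = 27.
Producer surplus without the control is ½ · (180 - 172.625) · 59 = 217.5625.
With the ceiling, producers sell 27 units at 176, so PS = ½ · (176 - 172.625) · 27 = 45.5625.
Change in producer surplus = 45.5625 - 217.5625 = -172.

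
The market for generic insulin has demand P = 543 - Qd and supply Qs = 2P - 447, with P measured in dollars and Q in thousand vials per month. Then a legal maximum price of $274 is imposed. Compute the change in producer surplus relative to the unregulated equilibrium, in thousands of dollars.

-8792

Rearranging demand gives Qd = 543 - P. Setting quantity demanded equal to quantity supplied, 543 - P = 2P - 447, gives P* = 330 and Q* = 213.
Since 274 < 330, the ceiling is binding.
At P = 274: Qd = 543 - 274 = 269 and Qs = 2·274 - 447 = 101.
Producer surplus without the control is ½ · (330 - 223.5) · 213 = 11342.25.
With the ceiling, producers sell 101 units at 274, so PS = ½ · (274 - 223.5) · 101 = 2550.25.
Change in producer surplus = 2550.25 - 11342.25 = -8792.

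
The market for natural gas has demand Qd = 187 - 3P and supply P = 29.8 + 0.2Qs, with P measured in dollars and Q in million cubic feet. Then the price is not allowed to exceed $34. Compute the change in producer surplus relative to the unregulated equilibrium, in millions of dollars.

Rearranging supply gives Qs = 5P - 149. In a free market, 187 - 3P = 5P - 149 gives the equilibrium P* = 42, Q* = 61.
The ceiling of 34 is below the equilibrium price 42, so it binds.
At P = 34: Qd = 187 - 3·34 = 85 and Qs = 5·34 - 149 = 21.
Producer surplus without the control is ½ · (42 - 29.8) · 61 = 372.1.
With the ceiling, producers sell 21 units at 34, so PS = ½ · (34 - 29.8) · 21 = 44.1.
Change in producer surplus = 44.1 - 372.1 = -328.

-328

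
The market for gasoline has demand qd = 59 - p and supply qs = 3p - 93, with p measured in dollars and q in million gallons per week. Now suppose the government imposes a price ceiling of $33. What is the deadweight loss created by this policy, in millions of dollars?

Equilibrium: 59 - p = 3p - 93, so 152 = 4p and p* = 38, q* = 21.
Since 33 < 38, the ceiling is binding.
At p = 33: qd = 59 - 33 = 26 and qs = 3·33 - 93 = 6.
Quantity traded falls to 6. At q = 6 the demand price is 59 - 6 = 53 and the supply price is (93 + 6)/3 = 33.
Deadweight loss = ½ · (53 - 33) · (21 - 6) = ½ · 20 · 15 = 150.

150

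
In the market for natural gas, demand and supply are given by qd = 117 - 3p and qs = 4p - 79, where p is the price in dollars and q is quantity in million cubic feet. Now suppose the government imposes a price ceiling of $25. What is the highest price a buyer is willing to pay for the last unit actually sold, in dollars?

In a free market, 117 - 3p = 4p - 79 gives the equilibrium p* = 28, q* = 33.
Since 25 < 28, the ceiling is binding.
At p = 25: qd = 117 - 3·25 = 42 and qs = 4·25 - 79 = 21.
Only 21 units reach the market. On the demand curve, the marginal buyer's willingness to pay at q = 21 is (117 - 21)/3 = 32.

32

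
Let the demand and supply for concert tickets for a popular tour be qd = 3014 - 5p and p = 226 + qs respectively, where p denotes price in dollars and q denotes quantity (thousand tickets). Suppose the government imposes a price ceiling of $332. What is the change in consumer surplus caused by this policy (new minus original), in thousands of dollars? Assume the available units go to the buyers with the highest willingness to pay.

Rearranging supply gives qs = p - 226. Without the control the market clears where 3014 - 5p = p - 226, i.e. p* = 540 and q* = 314.
The ceiling of 332 is below the equilibrium price 540, so it binds.
At p = 332: qd = 3014 - 5·332 = 1354 and qs = 332 - 226 = 106.
Consumer surplus without the control is ½ · (602.8 - 540) · 314 = 9859.6.
With the ceiling, 106 units are sold at 332 (assume they go to the highest-value buyers). The demand price at q = 106 is 581.6, so CS = ½ · [(602.8 - 332) + (581.6 - 332)] · 106 = 27581.2.
Change in consumer surplus = 27581.2 - 9859.6 = 17721.6.

17721.6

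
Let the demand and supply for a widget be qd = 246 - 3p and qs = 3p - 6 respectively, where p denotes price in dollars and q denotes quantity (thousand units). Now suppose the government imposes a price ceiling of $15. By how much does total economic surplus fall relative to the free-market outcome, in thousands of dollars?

Equilibrium: 246 - 3p = 3p - 6, so 252 = 6p and p* = 42, q* = 120.
The ceiling of 15 is below the equilibrium price 42, so it binds.
At p = 15: qd = 246 - 3·15 = 201 and qs = 3·15 - 6 = 39.
Quantity traded falls to 39. At q = 39 the demand price is (246 - 39)/3 = 69 and the supply price is (6 + 39)/3 = 15.
Deadweight loss = ½ · (69 - 15) · (120 - 39) = ½ · 54 · 81 = 2187.

2187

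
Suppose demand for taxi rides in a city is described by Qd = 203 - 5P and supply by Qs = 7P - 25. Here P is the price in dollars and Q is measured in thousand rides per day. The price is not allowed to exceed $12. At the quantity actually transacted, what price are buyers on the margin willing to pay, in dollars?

In a free market, 203 - 5P = 7P - 25 gives the equilibrium P* = 19, Q* = 108.
The ceiling of 12 is below the equilibrium price 19, so it binds.
At P = 12: Qd = 203 - 5·12 = 143 and Qs = 7·12 - 25 = 59.
Only 59 units reach the market. On the demand curve, the marginal buyer's willingness to pay at Q = 59 is (203 - 59)/5 = 28.8.

28.8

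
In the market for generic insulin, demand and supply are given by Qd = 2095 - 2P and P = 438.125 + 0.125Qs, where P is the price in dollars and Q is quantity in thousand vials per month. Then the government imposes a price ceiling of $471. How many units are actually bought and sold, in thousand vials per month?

263

Rearranging supply gives Qs = 8P - 3505. Setting quantity demanded equal to quantity supplied, 2095 - 2P = 8P - 3505, gives P* = 560 and Q* = 975.
Because the ceiling (471) lies below the market-clearing price, it is binding.
At P = 471: Qd = 2095 - 2·471 = 1153 and Qs = 8·471 - 3505 = 263.
The quantity actually transacted is the short side, supply: 263.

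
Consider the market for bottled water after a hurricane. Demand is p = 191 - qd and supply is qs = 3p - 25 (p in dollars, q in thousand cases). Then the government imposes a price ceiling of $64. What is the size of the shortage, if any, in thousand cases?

0

Rearranging demand gives qd = 191 - p. Setting quantity demanded equal to quantity supplied, 191 - p = 3p - 25, gives p* = 54 and q* = 137.
Since 64 is above p* = 54, the ceiling does not bind and the free-market outcome prevails.
Since the control does not bind, there is no shortage.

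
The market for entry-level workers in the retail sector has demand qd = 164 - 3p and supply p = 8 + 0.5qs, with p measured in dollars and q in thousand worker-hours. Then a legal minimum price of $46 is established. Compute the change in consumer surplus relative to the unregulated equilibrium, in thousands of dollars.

-410

Rearranging supply gives qs = 2p - 16. Equilibrium: 164 - 3p = 2p - 16, so 180 = 5p and p* = 36, q* = 56.
Since 46 > 36, the floor is binding.
At p = 46: qd = 164 - 3·46 = 26 and qs = 2·46 - 16 = 76.
Consumer surplus without the control is ½ · (164/3 - 36) · 56 = 1568/3.
With the floor, consumers buy 26 units at 46, so CS = ½ · (164/3 - 46) · 26 = 338/3.
Change in consumer surplus = 338/3 - 1568/3 = -410.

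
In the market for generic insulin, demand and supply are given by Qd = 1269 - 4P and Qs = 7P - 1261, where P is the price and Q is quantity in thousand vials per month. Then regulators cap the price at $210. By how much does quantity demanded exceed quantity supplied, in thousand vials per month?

Equilibrium: 1269 - 4P = 7P - 1261, so 2530 = 11P and P* = 230, Q* = 349.
Since 210 < 230, the ceiling is binding.
At P = 210: Qd = 1269 - 4·210 = 429 and Qs = 7·210 - 1261 = 209.
Shortage = Qd - Qs = 429 - 209 = 220.

220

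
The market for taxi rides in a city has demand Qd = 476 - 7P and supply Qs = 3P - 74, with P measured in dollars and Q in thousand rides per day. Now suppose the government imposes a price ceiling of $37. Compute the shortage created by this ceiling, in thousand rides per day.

180

Setting quantity demanded equal to quantity supplied, 476 - 7P = 3P - 74, gives P* = 55 and Q* = 91.
The ceiling of 37 is below the equilibrium price 55, so it binds.
At P = 37: Qd = 476 - 7·37 = 217 and Qs = 3·37 - 74 = 37.
Shortage = Qd - Qs = 217 - 37 = 180.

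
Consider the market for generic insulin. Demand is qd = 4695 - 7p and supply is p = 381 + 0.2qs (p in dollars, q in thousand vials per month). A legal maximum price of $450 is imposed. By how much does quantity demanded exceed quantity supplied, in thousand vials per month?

Rearranging supply gives qs = 5p - 1905. Equilibrium: 4695 - 7p = 5p - 1905, so 6600 = 12p and p* = 550, q* = 845.
The ceiling of 450 is below the equilibrium price 550, so it binds.
At p = 450: qd = 4695 - 7·450 = 1545 and qs = 5·450 - 1905 = 345.
Shortage = qd - qs = 1545 - 345 = 1200.

1200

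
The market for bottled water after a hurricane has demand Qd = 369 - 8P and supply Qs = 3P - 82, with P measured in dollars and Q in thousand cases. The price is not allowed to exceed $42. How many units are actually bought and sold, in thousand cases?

41

In a free market, 369 - 8P = 3P - 82 gives the equilibrium P* = 41, Q* = 41.
The ceiling of 42 is above the equilibrium price 41, so it is not binding; the market clears at P* = 41, Q* = 41.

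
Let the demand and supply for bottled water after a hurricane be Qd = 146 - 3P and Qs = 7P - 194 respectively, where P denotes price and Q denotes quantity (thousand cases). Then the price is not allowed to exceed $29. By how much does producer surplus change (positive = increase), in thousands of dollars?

Equilibrium: 146 - 3P = 7P - 194, so 340 = 10P and P* = 34, Q* = 44.
The ceiling of 29 is below the equilibrium price 34, so it binds.
At P = 29: Qd = 146 - 3·29 = 59 and Qs = 7·29 - 194 = 9.
Producer surplus without the control is ½ · (34 - 194/7) · 44 = 968/7.
With the ceiling, producers sell 9 units at 29, so PS = ½ · (29 - 194/7) · 9 = 81/14.
Change in producer surplus = 81/14 - 968/7 = -132.5.

-132.5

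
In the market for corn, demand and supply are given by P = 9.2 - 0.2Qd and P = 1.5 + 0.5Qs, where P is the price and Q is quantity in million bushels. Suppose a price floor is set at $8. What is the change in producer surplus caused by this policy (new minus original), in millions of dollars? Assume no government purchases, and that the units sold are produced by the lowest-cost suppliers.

-0.25

Rearranging demand gives Qd = 46 - 5P; rearranging supply gives Qs = 2P - 3. Setting quantity demanded equal to quantity supplied, 46 - 5P = 2P - 3, gives P* = 7 and Q* = 11.
Since 8 > 7, the floor is binding.
At P = 8: Qd = 46 - 5·8 = 6 and Qs = 2·8 - 3 = 13.
Producer surplus without the control is ½ · (7 - 1.5) · 11 = 30.25.
With the floor, 6 units are sold at 8. The supply price at Q = 6 is 4.5, so PS = ½ · [(8 - 1.5) + (8 - 4.5)] · 6 = 30.
Change in producer surplus = 30 - 30.25 = -0.25.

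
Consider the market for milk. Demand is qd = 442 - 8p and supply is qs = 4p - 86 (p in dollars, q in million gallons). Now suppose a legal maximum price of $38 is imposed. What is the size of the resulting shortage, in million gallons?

72

In a free market, 442 - 8p = 4p - 86 gives the equilibrium p* = 44, q* = 90.
Since 38 < 44, the ceiling is binding.
At p = 38: qd = 442 - 8·38 = 138 and qs = 4·38 - 86 = 66.
Shortage = qd - qs = 138 - 66 = 72.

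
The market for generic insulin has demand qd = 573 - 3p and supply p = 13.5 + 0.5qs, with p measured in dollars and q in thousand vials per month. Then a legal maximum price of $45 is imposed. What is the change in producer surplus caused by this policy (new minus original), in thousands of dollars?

Rearranging supply gives qs = 2p - 27. Setting quantity demanded equal to quantity supplied, 573 - 3p = 2p - 27, gives p* = 120 and q* = 213.
The ceiling of 45 is below the equilibrium price 120, so it binds.
At p = 45: qd = 573 - 3·45 = 438 and qs = 2·45 - 27 = 63.
Producer surplus without the control is ½ · (120 - 13.5) · 213 = 11342.25.
With the ceiling, producers sell 63 units at 45, so PS = ½ · (45 - 13.5) · 63 = 992.25.
Change in producer surplus = 992.25 - 11342.25 = -10350.

-10350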